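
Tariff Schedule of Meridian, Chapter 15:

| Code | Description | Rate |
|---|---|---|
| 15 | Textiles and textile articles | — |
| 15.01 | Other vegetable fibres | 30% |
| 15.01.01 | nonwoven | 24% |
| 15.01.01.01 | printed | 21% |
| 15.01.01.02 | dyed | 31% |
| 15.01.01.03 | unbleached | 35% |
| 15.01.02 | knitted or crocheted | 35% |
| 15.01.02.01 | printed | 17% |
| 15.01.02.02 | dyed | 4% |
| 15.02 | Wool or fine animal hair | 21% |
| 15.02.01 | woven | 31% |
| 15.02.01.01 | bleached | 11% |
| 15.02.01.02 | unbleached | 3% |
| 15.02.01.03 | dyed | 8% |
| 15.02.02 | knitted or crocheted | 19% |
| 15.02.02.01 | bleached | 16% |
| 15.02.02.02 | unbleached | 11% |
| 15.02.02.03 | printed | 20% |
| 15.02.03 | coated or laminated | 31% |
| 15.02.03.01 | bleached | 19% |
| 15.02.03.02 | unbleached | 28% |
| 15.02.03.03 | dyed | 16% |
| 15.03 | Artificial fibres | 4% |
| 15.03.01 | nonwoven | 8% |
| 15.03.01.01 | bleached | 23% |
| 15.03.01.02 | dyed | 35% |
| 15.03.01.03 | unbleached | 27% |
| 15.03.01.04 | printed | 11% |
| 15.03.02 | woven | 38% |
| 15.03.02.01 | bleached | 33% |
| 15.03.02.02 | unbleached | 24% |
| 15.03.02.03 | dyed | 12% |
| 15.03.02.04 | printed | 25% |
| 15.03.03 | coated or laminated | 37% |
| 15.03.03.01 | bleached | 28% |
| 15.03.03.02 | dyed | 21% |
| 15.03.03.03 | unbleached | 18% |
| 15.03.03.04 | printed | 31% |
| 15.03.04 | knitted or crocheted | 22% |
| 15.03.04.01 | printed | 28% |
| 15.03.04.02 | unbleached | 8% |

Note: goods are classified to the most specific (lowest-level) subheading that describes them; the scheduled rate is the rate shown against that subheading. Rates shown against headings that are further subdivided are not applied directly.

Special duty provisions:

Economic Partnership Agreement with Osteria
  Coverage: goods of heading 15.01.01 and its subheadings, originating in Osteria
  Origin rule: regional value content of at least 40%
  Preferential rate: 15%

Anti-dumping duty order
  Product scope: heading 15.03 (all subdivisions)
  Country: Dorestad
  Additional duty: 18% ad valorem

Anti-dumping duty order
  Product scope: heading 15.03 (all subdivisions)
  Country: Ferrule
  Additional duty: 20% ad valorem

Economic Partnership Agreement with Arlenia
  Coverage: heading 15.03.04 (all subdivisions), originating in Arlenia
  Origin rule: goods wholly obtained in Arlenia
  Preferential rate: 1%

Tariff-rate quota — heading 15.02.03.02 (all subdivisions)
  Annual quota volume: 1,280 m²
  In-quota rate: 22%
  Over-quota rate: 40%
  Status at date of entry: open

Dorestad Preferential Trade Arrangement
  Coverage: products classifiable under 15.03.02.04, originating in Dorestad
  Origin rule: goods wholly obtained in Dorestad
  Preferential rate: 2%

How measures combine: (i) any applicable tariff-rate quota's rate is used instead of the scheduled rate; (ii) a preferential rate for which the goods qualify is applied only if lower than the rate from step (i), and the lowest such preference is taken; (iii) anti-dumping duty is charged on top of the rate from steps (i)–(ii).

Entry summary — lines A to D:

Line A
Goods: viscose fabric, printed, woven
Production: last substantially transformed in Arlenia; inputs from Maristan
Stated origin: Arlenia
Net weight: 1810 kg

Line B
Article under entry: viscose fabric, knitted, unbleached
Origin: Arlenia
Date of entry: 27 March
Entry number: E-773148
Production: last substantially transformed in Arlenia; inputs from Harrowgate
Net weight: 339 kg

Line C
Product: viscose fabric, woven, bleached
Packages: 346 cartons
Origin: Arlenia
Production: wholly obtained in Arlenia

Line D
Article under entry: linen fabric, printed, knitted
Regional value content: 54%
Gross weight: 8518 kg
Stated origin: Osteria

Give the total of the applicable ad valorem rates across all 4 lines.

83%

Line A: viscose → 15.03; woven → 15.03.02; printed → 15.03.02.04. Scheduled 25%. Arlenia agreement on 15.03.04: 15.03.02.04 not covered. → 25%.
Line B: viscose → 15.03; knitted → 15.03.04; unbleached → 15.03.04.02. Scheduled 8%. Arlenia agreement on 15.03.04: not wholly obtained. → 8%.
Line C: viscose → 15.03; woven → 15.03.02; bleached → 15.03.02.01. Scheduled 33%. Arlenia agreement on 15.03.04: 15.03.02.01 not covered. → 33%.
Line D: linen → 15.01; knitted → 15.01.02; printed → 15.01.02.01. Scheduled 17%. Osteria agreement on 15.01.01: 15.01.02.01 not covered. → 17%.
Sum: 25% + 8% + 33% + 17% = 83%.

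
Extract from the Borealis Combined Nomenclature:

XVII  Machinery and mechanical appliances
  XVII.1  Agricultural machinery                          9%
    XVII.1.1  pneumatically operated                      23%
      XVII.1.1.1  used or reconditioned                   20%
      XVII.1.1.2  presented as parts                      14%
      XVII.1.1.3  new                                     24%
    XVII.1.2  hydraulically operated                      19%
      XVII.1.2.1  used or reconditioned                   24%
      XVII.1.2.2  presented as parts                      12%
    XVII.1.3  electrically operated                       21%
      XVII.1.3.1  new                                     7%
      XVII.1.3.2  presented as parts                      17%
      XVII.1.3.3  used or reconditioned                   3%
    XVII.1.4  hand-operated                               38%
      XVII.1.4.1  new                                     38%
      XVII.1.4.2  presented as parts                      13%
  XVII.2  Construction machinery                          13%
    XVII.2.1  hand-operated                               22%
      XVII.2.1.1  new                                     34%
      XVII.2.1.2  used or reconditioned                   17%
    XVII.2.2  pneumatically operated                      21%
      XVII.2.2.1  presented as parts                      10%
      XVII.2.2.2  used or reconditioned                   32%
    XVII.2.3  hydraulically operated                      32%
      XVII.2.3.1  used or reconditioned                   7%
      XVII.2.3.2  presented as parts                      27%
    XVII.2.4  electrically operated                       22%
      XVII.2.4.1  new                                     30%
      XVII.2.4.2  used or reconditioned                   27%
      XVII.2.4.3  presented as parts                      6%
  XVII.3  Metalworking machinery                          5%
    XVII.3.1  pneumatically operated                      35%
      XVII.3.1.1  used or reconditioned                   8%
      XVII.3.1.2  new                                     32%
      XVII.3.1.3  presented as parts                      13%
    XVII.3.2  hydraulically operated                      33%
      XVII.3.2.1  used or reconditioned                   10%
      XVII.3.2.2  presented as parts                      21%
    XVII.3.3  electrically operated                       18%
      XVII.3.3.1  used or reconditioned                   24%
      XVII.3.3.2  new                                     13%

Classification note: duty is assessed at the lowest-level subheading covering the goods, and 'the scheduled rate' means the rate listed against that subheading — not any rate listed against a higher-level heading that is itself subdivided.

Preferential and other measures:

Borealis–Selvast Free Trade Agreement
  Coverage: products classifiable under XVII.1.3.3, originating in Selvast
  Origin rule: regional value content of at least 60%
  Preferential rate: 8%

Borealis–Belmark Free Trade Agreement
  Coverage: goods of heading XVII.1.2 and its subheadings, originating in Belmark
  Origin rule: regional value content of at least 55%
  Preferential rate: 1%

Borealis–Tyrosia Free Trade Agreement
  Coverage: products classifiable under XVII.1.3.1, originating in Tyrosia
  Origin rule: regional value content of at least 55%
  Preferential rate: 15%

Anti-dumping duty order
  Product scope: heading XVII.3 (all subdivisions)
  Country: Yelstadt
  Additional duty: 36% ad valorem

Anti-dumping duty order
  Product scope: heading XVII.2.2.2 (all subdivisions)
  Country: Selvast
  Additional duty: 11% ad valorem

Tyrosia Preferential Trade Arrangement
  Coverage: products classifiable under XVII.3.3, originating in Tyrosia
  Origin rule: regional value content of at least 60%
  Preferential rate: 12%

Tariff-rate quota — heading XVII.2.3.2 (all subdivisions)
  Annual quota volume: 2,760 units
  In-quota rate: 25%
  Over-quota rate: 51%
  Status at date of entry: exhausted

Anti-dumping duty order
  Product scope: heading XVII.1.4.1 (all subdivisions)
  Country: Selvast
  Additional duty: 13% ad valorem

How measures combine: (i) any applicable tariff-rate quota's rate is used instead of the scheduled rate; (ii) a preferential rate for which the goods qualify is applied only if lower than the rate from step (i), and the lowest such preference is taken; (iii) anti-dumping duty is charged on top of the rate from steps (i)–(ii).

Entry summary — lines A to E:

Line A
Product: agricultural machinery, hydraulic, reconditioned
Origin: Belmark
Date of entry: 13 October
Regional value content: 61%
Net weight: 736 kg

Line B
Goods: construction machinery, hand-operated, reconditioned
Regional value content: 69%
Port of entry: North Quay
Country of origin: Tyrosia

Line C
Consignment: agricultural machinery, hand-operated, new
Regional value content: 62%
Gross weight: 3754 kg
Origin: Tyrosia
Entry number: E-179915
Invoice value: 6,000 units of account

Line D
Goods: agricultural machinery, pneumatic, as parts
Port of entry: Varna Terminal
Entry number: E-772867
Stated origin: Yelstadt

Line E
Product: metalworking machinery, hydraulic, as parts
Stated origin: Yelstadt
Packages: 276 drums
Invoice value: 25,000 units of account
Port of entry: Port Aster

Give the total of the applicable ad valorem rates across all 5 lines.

Line A: agricultural → XVII.1; hydraulic → XVII.1.2; reconditioned → XVII.1.2.1. Scheduled 24%. Belmark agreement on XVII.1.2: RVC ≥ 55% → 1% available; preferential 1%. → 1%.
Line B: construction → XVII.2; hand-operated → XVII.2.1; reconditioned → XVII.2.1.2. Scheduled 17%. Tyrosia agreement on XVII.1.3.1: XVII.2.1.2 not covered; Tyrosia agreement on XVII.3.3: XVII.2.1.2 not covered. → 17%.
Line C: agricultural → XVII.1; hand-operated → XVII.1.4; new → XVII.1.4.1. Scheduled 38%. Tyrosia agreement on XVII.1.3.1: XVII.1.4.1 not covered; Tyrosia agreement on XVII.3.3: XVII.1.4.1 not covered. → 38%.
Line D: agricultural → XVII.1; pneumatic → XVII.1.1; as parts → XVII.1.1.2. Scheduled 14%. No special measure applies. → 14%.
Line E: metalworking → XVII.3; hydraulic → XVII.3.2; as parts → XVII.3.2.2. Scheduled 21%. anti-dumping (Yelstadt, XVII.3): +36%; total 21% + 36% = 57%. → 57%.
Sum: 1% + 17% + 38% + 14% + 57% = 127%.

127%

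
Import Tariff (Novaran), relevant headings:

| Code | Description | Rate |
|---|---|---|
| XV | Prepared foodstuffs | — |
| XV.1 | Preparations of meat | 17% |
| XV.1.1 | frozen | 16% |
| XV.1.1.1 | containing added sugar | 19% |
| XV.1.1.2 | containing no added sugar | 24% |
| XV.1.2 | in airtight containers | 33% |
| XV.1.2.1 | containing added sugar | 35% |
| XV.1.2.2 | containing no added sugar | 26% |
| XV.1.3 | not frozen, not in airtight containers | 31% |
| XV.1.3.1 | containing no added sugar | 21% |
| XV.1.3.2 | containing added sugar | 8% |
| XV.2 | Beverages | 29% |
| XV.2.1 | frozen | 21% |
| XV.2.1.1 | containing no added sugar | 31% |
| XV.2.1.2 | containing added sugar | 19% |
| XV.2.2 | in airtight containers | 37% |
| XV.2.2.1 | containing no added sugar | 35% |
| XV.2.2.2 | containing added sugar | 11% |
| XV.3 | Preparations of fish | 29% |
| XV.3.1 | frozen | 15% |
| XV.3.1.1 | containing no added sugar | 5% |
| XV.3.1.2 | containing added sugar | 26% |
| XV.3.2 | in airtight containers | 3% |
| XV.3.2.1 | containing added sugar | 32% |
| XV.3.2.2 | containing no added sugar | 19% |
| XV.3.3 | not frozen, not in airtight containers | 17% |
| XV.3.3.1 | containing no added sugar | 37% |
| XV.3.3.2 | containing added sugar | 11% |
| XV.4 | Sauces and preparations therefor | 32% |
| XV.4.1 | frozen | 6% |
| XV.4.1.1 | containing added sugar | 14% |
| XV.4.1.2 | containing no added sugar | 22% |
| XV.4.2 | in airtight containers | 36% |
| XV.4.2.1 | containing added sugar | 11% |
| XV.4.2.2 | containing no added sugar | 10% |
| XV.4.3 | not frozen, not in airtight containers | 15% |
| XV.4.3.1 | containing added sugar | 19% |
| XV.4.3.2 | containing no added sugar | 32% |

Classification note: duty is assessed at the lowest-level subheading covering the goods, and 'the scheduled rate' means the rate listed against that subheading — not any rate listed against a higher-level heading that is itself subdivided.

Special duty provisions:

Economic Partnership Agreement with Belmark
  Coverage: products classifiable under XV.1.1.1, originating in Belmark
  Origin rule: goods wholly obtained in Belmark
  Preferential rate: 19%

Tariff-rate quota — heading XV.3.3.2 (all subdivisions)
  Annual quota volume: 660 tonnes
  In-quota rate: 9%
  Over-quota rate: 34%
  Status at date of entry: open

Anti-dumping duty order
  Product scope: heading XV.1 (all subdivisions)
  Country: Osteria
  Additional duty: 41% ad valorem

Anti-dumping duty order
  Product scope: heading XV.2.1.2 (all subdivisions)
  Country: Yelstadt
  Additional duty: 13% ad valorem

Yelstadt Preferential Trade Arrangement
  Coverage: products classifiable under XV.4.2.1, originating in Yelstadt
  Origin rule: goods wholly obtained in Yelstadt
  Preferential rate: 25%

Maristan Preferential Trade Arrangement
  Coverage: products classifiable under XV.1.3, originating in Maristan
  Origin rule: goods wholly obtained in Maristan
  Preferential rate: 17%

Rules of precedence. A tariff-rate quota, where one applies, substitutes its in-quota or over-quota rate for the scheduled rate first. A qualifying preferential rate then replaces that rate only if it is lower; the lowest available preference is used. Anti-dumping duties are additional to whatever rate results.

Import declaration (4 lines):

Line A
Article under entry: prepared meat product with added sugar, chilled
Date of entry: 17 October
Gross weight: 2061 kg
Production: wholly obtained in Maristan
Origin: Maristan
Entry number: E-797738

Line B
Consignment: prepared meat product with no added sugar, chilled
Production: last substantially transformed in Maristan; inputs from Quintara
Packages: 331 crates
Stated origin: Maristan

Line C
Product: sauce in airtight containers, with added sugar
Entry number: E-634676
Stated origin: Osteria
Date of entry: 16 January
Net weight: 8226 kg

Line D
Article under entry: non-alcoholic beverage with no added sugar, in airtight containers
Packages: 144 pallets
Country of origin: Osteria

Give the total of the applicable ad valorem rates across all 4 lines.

Line A: prepared meat product → XV.1; chilled → XV.1.3; with added sugar → XV.1.3.2. Scheduled 8%. Maristan agreement on XV.1.3: wholly obtained → 17% available; preference 17% not lower than 8% → no reduction. → 8%.
Line B: prepared meat product → XV.1; chilled → XV.1.3; with no added sugar → XV.1.3.1. Scheduled 21%. Maristan agreement on XV.1.3: not wholly obtained. → 21%.
Line C: sauce → XV.4; in airtight containers → XV.4.2; with added sugar → XV.4.2.1. Scheduled 11%. No special measure applies. → 11%.
Line D: non-alcoholic beverage → XV.2; in airtight containers → XV.2.2; with no added sugar → XV.2.2.1. Scheduled 35%. No special measure applies. → 35%.
Sum: 8% + 21% + 11% + 35% = 75%.

75%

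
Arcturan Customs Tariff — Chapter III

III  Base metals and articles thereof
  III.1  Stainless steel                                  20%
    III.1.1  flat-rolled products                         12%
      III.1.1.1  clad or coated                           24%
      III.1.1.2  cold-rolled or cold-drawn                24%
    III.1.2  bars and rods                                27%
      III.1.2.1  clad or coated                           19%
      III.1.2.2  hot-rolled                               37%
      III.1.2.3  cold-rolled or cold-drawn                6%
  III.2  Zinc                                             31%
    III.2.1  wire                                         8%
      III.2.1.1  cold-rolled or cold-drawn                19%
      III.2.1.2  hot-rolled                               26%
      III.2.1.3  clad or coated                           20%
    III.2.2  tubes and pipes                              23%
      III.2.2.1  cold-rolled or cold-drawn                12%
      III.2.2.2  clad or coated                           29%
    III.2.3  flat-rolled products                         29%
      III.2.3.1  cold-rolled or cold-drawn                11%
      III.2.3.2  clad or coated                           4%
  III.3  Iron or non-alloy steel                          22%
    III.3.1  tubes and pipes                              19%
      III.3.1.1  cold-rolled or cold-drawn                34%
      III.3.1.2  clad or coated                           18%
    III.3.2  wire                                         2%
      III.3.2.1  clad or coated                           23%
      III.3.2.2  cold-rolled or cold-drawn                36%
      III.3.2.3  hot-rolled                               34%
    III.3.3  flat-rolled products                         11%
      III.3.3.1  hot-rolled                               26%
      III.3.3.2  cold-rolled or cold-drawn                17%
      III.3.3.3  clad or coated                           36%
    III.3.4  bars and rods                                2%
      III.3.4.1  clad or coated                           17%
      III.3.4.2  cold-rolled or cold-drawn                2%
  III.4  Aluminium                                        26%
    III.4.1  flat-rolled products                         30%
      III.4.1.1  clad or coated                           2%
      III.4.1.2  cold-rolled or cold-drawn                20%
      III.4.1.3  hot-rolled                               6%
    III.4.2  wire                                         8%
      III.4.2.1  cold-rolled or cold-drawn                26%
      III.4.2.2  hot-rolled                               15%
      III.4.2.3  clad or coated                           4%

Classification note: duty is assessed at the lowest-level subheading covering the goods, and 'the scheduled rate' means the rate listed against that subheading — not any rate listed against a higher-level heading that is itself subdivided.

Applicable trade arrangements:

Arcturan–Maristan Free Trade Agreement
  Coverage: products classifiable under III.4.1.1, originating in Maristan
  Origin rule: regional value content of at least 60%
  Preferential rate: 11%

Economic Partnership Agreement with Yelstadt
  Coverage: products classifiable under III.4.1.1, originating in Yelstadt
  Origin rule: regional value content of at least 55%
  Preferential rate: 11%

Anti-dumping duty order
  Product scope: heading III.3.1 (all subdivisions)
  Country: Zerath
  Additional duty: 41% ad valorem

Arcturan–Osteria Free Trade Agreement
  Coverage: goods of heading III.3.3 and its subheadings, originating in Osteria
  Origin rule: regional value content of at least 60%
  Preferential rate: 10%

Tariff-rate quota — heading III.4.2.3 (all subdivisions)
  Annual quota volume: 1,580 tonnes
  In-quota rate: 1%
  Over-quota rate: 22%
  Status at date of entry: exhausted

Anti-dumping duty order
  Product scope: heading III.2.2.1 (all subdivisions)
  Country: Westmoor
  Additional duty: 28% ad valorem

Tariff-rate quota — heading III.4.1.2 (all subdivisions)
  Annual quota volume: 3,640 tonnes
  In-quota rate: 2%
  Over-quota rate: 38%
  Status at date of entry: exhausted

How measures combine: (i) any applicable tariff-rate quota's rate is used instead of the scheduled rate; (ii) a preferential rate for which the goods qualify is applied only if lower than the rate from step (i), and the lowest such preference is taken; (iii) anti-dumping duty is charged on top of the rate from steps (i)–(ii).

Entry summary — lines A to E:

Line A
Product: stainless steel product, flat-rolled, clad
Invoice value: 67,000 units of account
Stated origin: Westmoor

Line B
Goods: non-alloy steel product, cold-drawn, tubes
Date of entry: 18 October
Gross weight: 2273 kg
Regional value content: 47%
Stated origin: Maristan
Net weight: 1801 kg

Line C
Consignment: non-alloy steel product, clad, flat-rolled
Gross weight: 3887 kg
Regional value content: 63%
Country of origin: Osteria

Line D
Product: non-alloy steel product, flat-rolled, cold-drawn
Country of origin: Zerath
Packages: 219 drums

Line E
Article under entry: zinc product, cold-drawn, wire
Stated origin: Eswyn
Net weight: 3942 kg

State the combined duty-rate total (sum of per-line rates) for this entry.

Line A: stainless steel → III.1; flat-rolled → III.1.1; clad → III.1.1.1. Scheduled 24%. No special measure applies. → 24%.
Line B: non-alloy steel → III.3; tubes → III.3.1; cold-drawn → III.3.1.1. Scheduled 34%. Maristan agreement on III.4.1.1: III.3.1.1 not covered. → 34%.
Line C: non-alloy steel → III.3; flat-rolled → III.3.3; clad → III.3.3.3. Scheduled 36%. Osteria agreement on III.3.3: RVC ≥ 60% → 10% available; preferential 10%. → 10%.
Line D: non-alloy steel → III.3; flat-rolled → III.3.3; cold-drawn → III.3.3.2. Scheduled 17%. No special measure applies. → 17%.
Line E: zinc → III.2; wire → III.2.1; cold-drawn → III.2.1.1. Scheduled 19%. No special measure applies. → 19%.
Sum: 24% + 34% + 10% + 17% + 19% = 104%.

104%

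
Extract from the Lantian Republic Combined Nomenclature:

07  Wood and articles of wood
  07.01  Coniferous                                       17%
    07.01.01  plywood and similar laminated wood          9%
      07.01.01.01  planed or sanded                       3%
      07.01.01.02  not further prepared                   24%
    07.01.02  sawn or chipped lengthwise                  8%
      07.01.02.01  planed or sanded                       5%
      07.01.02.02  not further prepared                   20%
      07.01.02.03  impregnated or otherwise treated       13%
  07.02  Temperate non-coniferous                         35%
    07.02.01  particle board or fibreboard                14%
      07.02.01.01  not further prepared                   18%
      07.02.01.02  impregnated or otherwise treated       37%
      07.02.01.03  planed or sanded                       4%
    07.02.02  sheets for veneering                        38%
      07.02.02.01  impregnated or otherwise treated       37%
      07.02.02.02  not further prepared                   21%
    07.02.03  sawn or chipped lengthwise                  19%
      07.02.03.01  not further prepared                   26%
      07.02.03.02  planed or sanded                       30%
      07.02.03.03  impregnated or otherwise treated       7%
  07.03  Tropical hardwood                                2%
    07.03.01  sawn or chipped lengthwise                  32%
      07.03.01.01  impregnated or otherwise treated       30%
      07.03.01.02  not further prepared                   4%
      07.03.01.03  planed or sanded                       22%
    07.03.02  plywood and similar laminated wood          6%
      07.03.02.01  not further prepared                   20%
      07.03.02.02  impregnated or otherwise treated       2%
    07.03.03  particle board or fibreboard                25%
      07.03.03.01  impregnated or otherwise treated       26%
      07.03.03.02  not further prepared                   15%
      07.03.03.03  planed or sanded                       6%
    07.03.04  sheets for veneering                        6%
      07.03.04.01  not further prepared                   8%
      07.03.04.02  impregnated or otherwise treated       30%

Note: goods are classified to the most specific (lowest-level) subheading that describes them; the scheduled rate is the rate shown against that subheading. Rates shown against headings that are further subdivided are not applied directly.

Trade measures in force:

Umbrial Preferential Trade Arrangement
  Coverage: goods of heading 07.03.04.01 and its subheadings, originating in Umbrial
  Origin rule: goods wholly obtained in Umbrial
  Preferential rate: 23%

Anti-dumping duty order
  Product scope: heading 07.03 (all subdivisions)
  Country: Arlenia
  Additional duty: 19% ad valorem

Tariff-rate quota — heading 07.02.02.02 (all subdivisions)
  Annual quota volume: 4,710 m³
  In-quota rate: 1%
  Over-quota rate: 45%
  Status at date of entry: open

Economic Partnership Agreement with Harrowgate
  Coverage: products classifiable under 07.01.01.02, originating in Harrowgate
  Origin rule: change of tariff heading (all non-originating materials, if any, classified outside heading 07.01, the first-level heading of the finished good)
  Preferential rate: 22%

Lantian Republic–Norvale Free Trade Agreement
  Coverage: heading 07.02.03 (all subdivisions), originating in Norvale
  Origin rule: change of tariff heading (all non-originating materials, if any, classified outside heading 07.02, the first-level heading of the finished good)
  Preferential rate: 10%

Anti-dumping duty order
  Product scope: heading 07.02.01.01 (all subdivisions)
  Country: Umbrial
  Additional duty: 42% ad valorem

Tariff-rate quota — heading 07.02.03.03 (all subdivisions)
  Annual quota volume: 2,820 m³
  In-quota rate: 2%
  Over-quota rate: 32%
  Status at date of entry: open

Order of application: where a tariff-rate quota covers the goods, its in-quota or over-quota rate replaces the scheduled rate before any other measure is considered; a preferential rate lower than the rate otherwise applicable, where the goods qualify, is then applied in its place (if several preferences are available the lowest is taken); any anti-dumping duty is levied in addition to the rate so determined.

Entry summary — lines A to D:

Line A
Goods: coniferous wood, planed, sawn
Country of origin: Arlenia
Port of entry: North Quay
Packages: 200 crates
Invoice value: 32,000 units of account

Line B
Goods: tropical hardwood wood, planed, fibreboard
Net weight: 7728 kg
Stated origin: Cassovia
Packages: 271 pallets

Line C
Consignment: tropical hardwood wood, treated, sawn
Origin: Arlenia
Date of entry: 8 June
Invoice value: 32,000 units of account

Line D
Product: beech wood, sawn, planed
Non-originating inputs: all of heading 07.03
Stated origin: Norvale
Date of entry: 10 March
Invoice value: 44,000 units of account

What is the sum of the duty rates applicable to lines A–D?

70%

Line A: coniferous → 07.01; sawn → 07.01.02; planed → 07.01.02.01. Scheduled 5%. No special measure applies. → 5%.
Line B: tropical hardwood → 07.03; fibreboard → 07.03.03; planed → 07.03.03.03. Scheduled 6%. No special measure applies. → 6%.
Line C: tropical hardwood → 07.03; sawn → 07.03.01; treated → 07.03.01.01. Scheduled 30%. anti-dumping (Arlenia, 07.03): +19%; total 30% + 19% = 49%. → 49%.
Line D: beech → 07.02; sawn → 07.02.03; planed → 07.02.03.02. Scheduled 30%. Norvale agreement on 07.02.03: CTH met → 10% available; preferential 10%. → 10%.
Sum: 5% + 6% + 49% + 10% = 70%.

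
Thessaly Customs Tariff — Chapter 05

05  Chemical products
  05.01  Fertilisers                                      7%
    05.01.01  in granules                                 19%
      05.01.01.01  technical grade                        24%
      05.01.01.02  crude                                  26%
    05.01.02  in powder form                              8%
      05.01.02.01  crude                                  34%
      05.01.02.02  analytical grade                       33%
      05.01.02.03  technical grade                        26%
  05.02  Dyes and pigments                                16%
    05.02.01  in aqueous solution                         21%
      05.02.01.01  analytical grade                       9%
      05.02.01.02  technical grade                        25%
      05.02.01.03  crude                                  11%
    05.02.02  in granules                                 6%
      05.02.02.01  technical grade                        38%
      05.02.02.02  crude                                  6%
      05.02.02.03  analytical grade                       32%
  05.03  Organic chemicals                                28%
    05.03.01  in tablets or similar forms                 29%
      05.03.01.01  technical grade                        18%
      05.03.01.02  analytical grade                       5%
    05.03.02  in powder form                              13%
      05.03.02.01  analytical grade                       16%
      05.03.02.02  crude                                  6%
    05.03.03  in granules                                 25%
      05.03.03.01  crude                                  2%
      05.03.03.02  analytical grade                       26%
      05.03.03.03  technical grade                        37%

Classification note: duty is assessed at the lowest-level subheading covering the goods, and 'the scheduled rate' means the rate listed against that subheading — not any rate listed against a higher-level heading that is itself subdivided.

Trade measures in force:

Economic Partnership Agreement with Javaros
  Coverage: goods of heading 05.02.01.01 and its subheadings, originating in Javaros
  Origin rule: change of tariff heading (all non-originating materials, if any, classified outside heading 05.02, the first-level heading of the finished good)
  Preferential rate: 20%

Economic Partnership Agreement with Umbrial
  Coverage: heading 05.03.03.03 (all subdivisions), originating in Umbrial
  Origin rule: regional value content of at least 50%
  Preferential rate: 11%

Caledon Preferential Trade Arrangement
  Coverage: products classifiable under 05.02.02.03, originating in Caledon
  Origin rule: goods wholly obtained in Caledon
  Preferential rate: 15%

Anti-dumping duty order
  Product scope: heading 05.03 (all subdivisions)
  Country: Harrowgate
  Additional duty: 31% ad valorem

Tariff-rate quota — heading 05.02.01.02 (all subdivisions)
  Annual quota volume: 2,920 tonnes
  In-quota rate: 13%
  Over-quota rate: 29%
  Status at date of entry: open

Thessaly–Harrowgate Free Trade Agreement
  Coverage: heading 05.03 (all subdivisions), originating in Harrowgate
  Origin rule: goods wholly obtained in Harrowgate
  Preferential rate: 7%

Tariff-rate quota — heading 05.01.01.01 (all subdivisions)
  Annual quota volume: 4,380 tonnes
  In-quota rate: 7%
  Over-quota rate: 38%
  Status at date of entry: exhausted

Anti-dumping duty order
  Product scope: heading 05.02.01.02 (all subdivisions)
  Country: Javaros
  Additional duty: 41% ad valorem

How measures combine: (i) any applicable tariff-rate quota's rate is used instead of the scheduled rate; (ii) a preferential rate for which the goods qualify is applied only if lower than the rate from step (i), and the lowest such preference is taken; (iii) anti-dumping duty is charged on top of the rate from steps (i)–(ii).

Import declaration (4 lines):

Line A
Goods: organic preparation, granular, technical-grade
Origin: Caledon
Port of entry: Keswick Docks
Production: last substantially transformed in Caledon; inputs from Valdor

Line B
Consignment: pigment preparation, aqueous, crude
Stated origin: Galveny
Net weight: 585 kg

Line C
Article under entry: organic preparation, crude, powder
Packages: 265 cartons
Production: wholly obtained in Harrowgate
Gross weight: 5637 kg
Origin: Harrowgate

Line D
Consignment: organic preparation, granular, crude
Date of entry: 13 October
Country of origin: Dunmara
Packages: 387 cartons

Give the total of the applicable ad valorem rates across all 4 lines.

87%

Line A: organic → 05.03; granular → 05.03.03; technical-grade → 05.03.03.03. Scheduled 37%. Caledon agreement on 05.02.02.03: 05.03.03.03 not covered. → 37%.
Line B: pigment → 05.02; aqueous → 05.02.01; crude → 05.02.01.03. Scheduled 11%. No special measure applies. → 11%.
Line C: organic → 05.03; powder → 05.03.02; crude → 05.03.02.02. Scheduled 6%. Harrowgate agreement on 05.03: wholly obtained → 7% available; preference 7% not lower than 6% → no reduction; anti-dumping (Harrowgate, 05.03): +31%; total 6% + 31% = 37%. → 37%.
Line D: organic → 05.03; granular → 05.03.03; crude → 05.03.03.01. Scheduled 2%. No special measure applies. → 2%.
Sum: 37% + 11% + 37% + 2% = 87%.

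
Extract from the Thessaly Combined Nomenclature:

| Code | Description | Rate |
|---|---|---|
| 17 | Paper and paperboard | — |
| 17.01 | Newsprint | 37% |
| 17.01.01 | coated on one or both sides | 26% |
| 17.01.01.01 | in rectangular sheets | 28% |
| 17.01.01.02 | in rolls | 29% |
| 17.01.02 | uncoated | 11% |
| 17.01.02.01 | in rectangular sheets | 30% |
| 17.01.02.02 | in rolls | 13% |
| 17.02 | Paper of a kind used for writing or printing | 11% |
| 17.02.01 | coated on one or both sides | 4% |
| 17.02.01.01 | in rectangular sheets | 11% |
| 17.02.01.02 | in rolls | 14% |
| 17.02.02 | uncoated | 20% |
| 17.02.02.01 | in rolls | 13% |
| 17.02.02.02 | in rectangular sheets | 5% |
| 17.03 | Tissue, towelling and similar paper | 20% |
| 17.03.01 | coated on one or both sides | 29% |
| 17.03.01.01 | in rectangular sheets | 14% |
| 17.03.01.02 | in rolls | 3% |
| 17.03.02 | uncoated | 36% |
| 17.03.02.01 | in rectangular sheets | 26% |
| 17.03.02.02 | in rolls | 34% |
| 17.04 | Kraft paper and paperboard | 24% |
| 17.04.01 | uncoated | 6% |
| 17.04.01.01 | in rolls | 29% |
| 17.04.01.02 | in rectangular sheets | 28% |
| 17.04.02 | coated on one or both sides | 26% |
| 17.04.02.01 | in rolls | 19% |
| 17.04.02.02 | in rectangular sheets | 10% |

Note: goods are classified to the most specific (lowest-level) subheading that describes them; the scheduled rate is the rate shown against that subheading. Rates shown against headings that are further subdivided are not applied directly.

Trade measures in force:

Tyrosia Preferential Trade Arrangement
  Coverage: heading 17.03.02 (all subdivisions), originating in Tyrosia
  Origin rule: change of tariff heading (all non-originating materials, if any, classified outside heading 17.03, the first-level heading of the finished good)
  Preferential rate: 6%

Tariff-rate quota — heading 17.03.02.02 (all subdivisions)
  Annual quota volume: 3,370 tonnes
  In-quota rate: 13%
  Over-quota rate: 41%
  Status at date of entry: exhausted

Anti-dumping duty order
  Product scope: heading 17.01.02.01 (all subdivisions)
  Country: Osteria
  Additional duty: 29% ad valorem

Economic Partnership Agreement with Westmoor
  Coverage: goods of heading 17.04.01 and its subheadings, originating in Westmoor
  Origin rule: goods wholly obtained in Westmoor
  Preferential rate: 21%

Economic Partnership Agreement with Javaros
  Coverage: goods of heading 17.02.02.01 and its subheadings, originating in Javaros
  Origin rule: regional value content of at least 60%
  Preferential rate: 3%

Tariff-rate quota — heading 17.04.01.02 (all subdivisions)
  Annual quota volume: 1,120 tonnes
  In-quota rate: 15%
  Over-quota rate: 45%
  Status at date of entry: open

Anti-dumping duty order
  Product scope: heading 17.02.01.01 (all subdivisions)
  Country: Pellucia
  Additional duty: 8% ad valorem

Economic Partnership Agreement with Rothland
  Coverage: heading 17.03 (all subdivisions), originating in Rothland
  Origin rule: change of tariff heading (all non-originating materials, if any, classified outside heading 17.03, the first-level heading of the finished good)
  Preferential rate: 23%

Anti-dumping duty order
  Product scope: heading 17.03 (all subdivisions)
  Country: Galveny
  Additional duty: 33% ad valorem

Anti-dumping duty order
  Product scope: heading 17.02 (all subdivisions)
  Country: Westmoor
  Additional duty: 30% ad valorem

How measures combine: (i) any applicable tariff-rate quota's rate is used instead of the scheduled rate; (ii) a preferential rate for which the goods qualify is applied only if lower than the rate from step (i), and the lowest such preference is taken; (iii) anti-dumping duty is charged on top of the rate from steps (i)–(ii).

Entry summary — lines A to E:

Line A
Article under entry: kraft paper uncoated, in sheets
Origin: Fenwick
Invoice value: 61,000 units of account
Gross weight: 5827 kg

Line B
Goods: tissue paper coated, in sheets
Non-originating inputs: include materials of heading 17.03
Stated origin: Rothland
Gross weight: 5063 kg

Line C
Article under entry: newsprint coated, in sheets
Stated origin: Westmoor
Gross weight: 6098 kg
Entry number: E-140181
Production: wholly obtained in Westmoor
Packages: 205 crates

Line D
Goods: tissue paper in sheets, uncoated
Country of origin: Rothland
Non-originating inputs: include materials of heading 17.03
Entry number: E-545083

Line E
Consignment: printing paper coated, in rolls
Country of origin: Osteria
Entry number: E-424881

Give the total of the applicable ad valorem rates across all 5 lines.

97%

Line A: kraft paper → 17.04; uncoated → 17.04.01; in sheets → 17.04.01.02. Scheduled 28%. quota on 17.04.01.02 open → in-quota 15%. → 15%.
Line B: tissue paper → 17.03; coated → 17.03.01; in sheets → 17.03.01.01. Scheduled 14%. Rothland agreement on 17.03: CTH not met. → 14%.
Line C: newsprint → 17.01; coated → 17.01.01; in sheets → 17.01.01.01. Scheduled 28%. Westmoor agreement on 17.04.01: 17.01.01.01 not covered. → 28%.
Line D: tissue paper → 17.03; uncoated → 17.03.02; in sheets → 17.03.02.01. Scheduled 26%. Rothland agreement on 17.03: CTH not met. → 26%.
Line E: printing paper → 17.02; coated → 17.02.01; in rolls → 17.02.01.02. Scheduled 14%. No special measure applies. → 14%.
Sum: 15% + 14% + 28% + 26% + 14% = 97%.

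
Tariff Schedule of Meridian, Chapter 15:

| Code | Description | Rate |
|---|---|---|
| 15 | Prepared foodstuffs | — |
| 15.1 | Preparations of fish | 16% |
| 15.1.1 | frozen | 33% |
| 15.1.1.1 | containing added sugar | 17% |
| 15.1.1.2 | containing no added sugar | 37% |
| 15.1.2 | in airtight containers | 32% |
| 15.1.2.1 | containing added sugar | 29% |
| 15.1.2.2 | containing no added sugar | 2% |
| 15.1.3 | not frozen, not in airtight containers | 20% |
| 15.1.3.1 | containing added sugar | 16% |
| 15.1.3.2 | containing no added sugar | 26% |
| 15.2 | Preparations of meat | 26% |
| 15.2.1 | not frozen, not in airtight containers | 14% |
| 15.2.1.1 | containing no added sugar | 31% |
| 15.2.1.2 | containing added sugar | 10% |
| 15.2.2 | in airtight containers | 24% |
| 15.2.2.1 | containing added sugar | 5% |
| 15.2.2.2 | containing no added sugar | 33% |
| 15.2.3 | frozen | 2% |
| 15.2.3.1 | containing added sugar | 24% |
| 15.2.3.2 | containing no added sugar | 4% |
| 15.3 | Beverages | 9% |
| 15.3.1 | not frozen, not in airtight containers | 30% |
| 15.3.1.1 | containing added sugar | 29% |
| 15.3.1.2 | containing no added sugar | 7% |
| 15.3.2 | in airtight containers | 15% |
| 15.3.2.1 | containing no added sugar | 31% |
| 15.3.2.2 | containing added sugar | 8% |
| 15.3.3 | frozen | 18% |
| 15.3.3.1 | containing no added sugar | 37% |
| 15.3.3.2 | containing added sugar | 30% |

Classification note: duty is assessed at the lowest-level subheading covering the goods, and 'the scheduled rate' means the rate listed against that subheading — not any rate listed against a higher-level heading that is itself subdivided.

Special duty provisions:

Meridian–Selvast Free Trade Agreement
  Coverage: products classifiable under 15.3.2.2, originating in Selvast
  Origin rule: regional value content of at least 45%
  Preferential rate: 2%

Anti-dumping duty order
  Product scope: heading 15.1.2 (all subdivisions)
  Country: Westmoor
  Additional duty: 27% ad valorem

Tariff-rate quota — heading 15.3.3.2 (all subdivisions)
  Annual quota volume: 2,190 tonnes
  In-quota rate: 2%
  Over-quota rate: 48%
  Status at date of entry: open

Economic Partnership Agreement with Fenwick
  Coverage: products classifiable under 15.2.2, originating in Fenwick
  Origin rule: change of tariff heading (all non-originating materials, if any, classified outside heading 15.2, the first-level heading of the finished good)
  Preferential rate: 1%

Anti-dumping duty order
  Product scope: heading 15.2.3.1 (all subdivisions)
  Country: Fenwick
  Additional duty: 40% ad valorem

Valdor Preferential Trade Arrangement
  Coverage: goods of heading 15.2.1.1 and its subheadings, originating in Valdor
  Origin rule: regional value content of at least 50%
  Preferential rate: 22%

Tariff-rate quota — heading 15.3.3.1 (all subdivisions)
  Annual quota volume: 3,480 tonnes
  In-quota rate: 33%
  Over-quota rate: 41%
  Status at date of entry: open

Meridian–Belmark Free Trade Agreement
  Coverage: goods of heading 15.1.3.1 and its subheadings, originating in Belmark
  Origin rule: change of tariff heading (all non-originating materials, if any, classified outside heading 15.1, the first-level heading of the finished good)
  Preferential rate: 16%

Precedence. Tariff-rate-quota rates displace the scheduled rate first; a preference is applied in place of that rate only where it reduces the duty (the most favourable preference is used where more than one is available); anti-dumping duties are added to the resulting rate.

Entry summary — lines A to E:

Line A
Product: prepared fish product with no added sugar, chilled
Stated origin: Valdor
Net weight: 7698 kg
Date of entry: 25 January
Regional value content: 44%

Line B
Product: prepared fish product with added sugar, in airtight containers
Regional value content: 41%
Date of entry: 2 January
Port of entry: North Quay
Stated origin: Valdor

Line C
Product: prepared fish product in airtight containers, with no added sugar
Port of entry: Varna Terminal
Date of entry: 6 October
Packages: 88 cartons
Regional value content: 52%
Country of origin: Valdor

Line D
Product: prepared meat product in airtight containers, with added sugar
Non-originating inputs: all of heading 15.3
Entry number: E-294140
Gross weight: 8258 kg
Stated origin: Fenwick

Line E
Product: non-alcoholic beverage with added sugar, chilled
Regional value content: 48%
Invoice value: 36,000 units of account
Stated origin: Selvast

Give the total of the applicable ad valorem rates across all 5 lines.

Line A: prepared fish product → 15.1; chilled → 15.1.3; with no added sugar → 15.1.3.2. Scheduled 26%. Valdor agreement on 15.2.1.1: 15.1.3.2 not covered. → 26%.
Line B: prepared fish product → 15.1; in airtight containers → 15.1.2; with added sugar → 15.1.2.1. Scheduled 29%. Valdor agreement on 15.2.1.1: 15.1.2.1 not covered. → 29%.
Line C: prepared fish product → 15.1; in airtight containers → 15.1.2; with no added sugar → 15.1.2.2. Scheduled 2%. Valdor agreement on 15.2.1.1: 15.1.2.2 not covered. → 2%.
Line D: prepared meat product → 15.2; in airtight containers → 15.2.2; with added sugar → 15.2.2.1. Scheduled 5%. Fenwick agreement on 15.2.2: CTH met → 1% available; preferential 1%. → 1%.
Line E: non-alcoholic beverage → 15.3; chilled → 15.3.1; with added sugar → 15.3.1.1. Scheduled 29%. Selvast agreement on 15.3.2.2: 15.3.1.1 not covered. → 29%.
Sum: 26% + 29% + 2% + 1% + 29% = 87%.

87%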